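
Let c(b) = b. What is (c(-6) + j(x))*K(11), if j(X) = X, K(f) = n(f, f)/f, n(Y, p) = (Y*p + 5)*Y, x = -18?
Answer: -3024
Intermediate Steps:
n(Y, p) = Y*(5 + Y*p) (n(Y, p) = (5 + Y*p)*Y = Y*(5 + Y*p))
K(f) = 5 + f**2 (K(f) = (f*(5 + f*f))/f = (f*(5 + f**2))/f = 5 + f**2)
(c(-6) + j(x))*K(11) = (-6 - 18)*(5 + 11**2) = -24*(5 + 121) = -24*126 = -3024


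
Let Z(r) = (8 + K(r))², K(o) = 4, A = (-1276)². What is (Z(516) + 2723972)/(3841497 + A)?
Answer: 2724116/5469673 ≈ 0.49804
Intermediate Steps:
A = 1628176
Z(r) = 144 (Z(r) = (8 + 4)² = 12² = 144)
(Z(516) + 2723972)/(3841497 + A) = (144 + 2723972)/(3841497 + 1628176) = 2724116/5469673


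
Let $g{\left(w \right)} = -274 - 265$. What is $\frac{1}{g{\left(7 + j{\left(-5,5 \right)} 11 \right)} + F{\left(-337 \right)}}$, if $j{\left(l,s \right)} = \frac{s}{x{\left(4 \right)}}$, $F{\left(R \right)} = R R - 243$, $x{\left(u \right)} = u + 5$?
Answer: $\frac{1}{112787} \approx 8.8663 \cdot 10^{-6}$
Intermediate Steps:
$x{\left(u \right)} = 5 + u$
$F{\left(R \right)} = -243 + R^{2}$ ($F{\left(R \right)} = R^{2} - 243 = -243 + R^{2}$)
$j{\left(l,s \right)} = \frac{s}{9}$ ($j{\left(l,s \right)} = \frac{s}{5 + 4} = \frac{s}{9}$)
$g{\left(w \right)} = -539$
$\frac{1}{g{\left(7 + j{\left(-5,5 \right)} 11 \right)} + F{\left(-337 \right)}} = \frac{1}{-539 - \left(243 - \left(-337\right)^{2}\right)} = \frac{1}{-539 + \left(-243 + 113569\right)} = \frac{1}{-539 + 113326} = \frac{1}{112787}$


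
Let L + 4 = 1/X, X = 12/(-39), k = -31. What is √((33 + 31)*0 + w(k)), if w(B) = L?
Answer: I*√29/2 ≈ 2.6926*I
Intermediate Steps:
X = -4/13 (X = 12*(-1/39) = -4/13 ≈ -0.30769)
L = -29/4 (L = -4 + 1/(-4/13) = -4 - 13/4 = -29/4 ≈ -7.2500)
w(B) = -29/4
√((33 + 31)*0 + w(k)) = √((33 + 31)*0 - 29/4) = √(64*0 - 29/4) = √(0 - 29/4) = √(-29/4) = I*√29/2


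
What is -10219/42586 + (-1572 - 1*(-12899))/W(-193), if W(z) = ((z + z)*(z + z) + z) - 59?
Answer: -518821657/3167205992 ≈ -0.16381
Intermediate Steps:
W(z) = -59 + z + 4*z**2 (W(z) = ((2*z)*(2*z) + z) - 59 = (4*z**2 + z) - 59 = (z + 4*z**2) - 59 = -59 + z + 4*z**2)
-10219/42586 + (-1572 - 1*(-12899))/W(-193) = -10219/42586 + (-1572 - 1*(-12899))/(-59 - 193 + 4*(-193)**2) = -10219*1/42586 + (-1572 + 12899)/(-59 - 193 + 4*37249) = -10219/42586 + 11327/(-59 - 193 + 148996) = -10219/42586 + 11327/148744 = -518821657/3167205992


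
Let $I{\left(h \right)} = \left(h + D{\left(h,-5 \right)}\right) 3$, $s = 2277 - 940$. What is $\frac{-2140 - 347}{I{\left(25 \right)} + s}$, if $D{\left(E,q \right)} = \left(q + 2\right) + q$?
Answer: $- \frac{2487}{1388} \approx -1.7918$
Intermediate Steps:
$D{\left(E,q \right)} = 2 + 2 q$ ($D{\left(E,q \right)} = \left(2 + q\right) + q = 2 + 2 q$)
$s = 1337$ ($s = 2277 - 940 = 1337$)
$I{\left(h \right)} = -24 + 3 h$ ($I{\left(h \right)} = \left(h + \left(2 + 2 \left(-5\right)\right)\right) 3 = \left(h + \left(2 - 10\right)\right) 3 = \left(h - 8\right) 3 = \left(-8 + h\right) 3 = -24 + 3 h$)
$\frac{-2140 - 347}{I{\left(25 \right)} + s} = \frac{-2140 - 347}{\left(-24 + 3 \cdot 25\right) + 1337} = - \frac{2487}{\left(-24 + 75\right) + 1337} = - \frac{2487}{51 + 1337} = - \frac{2487}{1388}$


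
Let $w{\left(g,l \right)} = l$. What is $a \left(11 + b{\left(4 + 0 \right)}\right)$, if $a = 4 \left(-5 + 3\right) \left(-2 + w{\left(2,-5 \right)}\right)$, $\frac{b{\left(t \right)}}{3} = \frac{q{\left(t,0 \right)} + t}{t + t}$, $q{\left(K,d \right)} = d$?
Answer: $700$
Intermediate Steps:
$b{\left(t \right)} = \frac{3}{2}$ ($b{\left(t \right)} = 3 \frac{0 + t}{t + t} = 3 \frac{t}{2 t} = 3 t \frac{1}{2 t} = 3 \cdot \frac{1}{2} = \frac{3}{2}$)
$a = 56$ ($a = 4 \left(-5 + 3\right) \left(-2 - 5\right) = 4 \left(\left(-2\right) \left(-7\right)\right) = 4 \cdot 14 = 56$)
$a \left(11 + b{\left(4 + 0 \right)}\right) = 56 \left(11 + \frac{3}{2}\right) = 56 \cdot \frac{25}{2} = 700$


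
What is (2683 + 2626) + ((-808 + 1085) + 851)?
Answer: 6437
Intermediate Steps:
(2683 + 2626) + ((-808 + 1085) + 851) = 5309 + (277 + 851) = 5309 + 1128 = 6437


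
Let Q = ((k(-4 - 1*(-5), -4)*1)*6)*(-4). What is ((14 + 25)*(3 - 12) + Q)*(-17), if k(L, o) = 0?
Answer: 5967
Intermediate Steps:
Q = 0 (Q = ((0*1)*6)*(-4) = (0*6)*(-4) = 0*(-4) = 0)
((14 + 25)*(3 - 12) + Q)*(-17) = ((14 + 25)*(3 - 12) + 0)*(-17) = (39*(-9) + 0)*(-17) = (-351 + 0)*(-17) = -351*(-17) = 5967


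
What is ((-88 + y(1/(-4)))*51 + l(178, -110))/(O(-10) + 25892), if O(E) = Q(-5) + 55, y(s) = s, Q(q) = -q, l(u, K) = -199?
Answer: -18799/103808 ≈ -0.18109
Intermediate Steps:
O(E) = 60 (O(E) = -1*(-5) + 55 = 5 + 55 = 60)
((-88 + y(1/(-4)))*51 + l(178, -110))/(O(-10) + 25892) = ((-88 + 1/(-4))*51 - 199)/(60 + 25892) = ((-88 - 1/4)*51 - 199)/25952 = (-353/4*51 - 199)*(1/25952) = (-18003/4 - 199)*(1/25952) = -18799/4*1/25952 = -18799/103808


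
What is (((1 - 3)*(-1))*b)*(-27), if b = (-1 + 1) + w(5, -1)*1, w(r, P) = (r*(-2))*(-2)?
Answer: -1080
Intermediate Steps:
w(r, P) = 4*r (w(r, P) = -2*r*(-2) = 4*r)
b = 20 (b = (-1 + 1) + (4*5)*1 = 0 + 20*1 = 0 + 20 = 20)
(((1 - 3)*(-1))*b)*(-27) = (((1 - 3)*(-1))*20)*(-27) = (-2*(-1)*20)*(-27) = (2*20)*(-27) = 40*(-27) = -1080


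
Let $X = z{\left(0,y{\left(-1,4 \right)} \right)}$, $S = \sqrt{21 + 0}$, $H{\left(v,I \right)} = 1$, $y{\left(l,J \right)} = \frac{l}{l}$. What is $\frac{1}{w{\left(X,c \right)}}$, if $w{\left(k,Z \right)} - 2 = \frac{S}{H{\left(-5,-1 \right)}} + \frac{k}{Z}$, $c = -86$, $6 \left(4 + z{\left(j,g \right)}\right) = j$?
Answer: $- \frac{3784}{31085} + \frac{1849 \sqrt{21}}{31085} \approx 0.15085$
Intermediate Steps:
$y{\left(l,J \right)} = 1$
$z{\left(j,g \right)} = -4 + \frac{j}{6}$
$S = \sqrt{21} \approx 4.5826$
$X = -4$ ($X = -4 + \frac{1}{6} \cdot 0 = -4 + 0 = -4$)
$w{\left(k,Z \right)} = 2 + \sqrt{21} + \frac{k}{Z}$ ($w{\left(k,Z \right)} = 2 + \left(\frac{\sqrt{21}}{1} + \frac{k}{Z}\right) = 2 + \left(\sqrt{21} \cdot 1 + \frac{k}{Z}\right) = 2 + \left(\sqrt{21} + \frac{k}{Z}\right) = 2 + \sqrt{21} + \frac{k}{Z}$)
$\frac{1}{w{\left(X,c \right)}} = \frac{1}{2 + \sqrt{21} - \frac{4}{-86}} = \frac{1}{2 + \sqrt{21} - - \frac{2}{43}} = \frac{1}{2 + \sqrt{21} + \frac{2}{43}} = \frac{1}{\frac{88}{43} + \sqrt{21}}$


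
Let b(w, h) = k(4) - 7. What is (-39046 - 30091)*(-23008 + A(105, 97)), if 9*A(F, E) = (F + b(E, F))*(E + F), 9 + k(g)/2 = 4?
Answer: 13087357552/9 ≈ 1.4542e+9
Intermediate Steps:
k(g) = -10 (k(g) = -18 + 2*4 = -18 + 8 = -10)
b(w, h) = -17 (b(w, h) = -10 - 7 = -17)
A(F, E) = (-17 + F)*(E + F)/9 (A(F, E) = ((F - 17)*(E + F))/9 = ((-17 + F)*(E + F))/9 = (-17 + F)*(E + F)/9)
(-39046 - 30091)*(-23008 + A(105, 97)) = (-39046 - 30091)*(-23008 + (-17/9*97 - 17/9*105 + (1/9)*105**2 + (1/9)*97*105)) = -69137*(-23008 + (-1649/9 - 595/3 + (1/9)*11025 + 3395/3)) = -69137*(-23008 + (-1649/9 - 595/3 + 1225 + 3395/3)) = -69137*(-23008 + 17776/9) = -69137*(-189296/9) = 13087357552/9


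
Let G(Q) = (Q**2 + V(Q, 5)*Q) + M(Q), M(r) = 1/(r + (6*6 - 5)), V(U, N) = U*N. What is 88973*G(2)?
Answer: 70555589/33 ≈ 2.1380e+6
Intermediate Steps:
V(U, N) = N*U
M(r) = 1/(31 + r) (M(r) = 1/(r + (36 - 5)) = 1/(r + 31) = 1/(31 + r))
G(Q) = 1/(31 + Q) + 6*Q**2 (G(Q) = (Q**2 + (5*Q)*Q) + 1/(31 + Q) = (Q**2 + 5*Q**2) + 1/(31 + Q) = 6*Q**2 + 1/(31 + Q) = 1/(31 + Q) + 6*Q**2)
88973*G(2) = 88973*((1 + 6*2**2*(31 + 2))/(31 + 2)) = 88973*((1 + 6*4*33)/33) = 88973*((1 + 792)/33) = 88973*((1/33)*793) = 88973*(793/33) = 70555589/33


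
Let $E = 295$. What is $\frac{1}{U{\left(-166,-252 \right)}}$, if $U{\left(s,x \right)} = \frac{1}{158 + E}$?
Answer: $453$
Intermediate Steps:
$U{\left(s,x \right)} = \frac{1}{453}$ ($U{\left(s,x \right)} = \frac{1}{158 + 295} = \frac{1}{453}$)
$\frac{1}{U{\left(-166,-252 \right)}} = \frac{1}{\frac{1}{453}} = 453$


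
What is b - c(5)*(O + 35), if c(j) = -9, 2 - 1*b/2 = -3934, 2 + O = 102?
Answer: 9087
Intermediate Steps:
O = 100 (O = -2 + 102 = 100)
b = 7872 (b = 4 - 2*(-3934) = 4 + 7868 = 7872)
b - c(5)*(O + 35) = 7872 - (-9)*(100 + 35) = 7872 - (-9)*135 = 7872 - 1*(-1215) = 7872 + 1215 = 9087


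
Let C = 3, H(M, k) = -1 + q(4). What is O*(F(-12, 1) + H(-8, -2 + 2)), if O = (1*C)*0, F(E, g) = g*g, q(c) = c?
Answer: 0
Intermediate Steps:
H(M, k) = 3 (H(M, k) = -1 + 4 = 3)
F(E, g) = g**2
O = 0 (O = (1*3)*0 = 3*0 = 0)
O*(F(-12, 1) + H(-8, -2 + 2)) = 0*(1**2 + 3) = 0*(1 + 3) = 0*4 = 0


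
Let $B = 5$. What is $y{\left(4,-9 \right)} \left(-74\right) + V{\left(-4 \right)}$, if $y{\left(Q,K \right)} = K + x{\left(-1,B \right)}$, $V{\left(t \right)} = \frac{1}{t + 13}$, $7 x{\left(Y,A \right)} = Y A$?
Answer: $\frac{45295}{63} \approx 718.97$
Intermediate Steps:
$x{\left(Y,A \right)} = \frac{A Y}{7}$ ($x{\left(Y,A \right)} = \frac{Y A}{7} = \frac{A Y}{7}$)
$V{\left(t \right)} = \frac{1}{13 + t}$
$y{\left(Q,K \right)} = - \frac{5}{7} + K$ ($y{\left(Q,K \right)} = K + \frac{1}{7} \cdot 5 \left(-1\right) = K - \frac{5}{7} = - \frac{5}{7} + K$)
$y{\left(4,-9 \right)} \left(-74\right) + V{\left(-4 \right)} = \left(- \frac{5}{7} - 9\right) \left(-74\right) + \frac{1}{13 - 4} = \left(- \frac{68}{7}\right) \left(-74\right) + \frac{1}{9} = \frac{5032}{7} + \frac{1}{9} = \frac{45295}{63}$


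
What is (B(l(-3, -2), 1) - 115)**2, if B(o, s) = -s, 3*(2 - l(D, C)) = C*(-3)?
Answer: 13456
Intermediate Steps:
l(D, C) = 2 + C (l(D, C) = 2 - C*(-3)/3 = 2 - (-1)*C = 2 + C)
(B(l(-3, -2), 1) - 115)**2 = (-1*1 - 115)**2 = (-1 - 115)**2 = (-116)**2 = 13456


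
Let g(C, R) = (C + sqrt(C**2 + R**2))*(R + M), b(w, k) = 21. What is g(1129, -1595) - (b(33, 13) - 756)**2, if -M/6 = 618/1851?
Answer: -1445780104/617 - 985351*sqrt(3818666)/617 ≈ -5.4640e+6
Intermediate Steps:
M = -1236/617 (M = -3708/1851 = -6*206/617 = -1236/617 ≈ -2.0032)
g(C, R) = (-1236/617 + R)*(C + sqrt(C**2 + R**2)) (g(C, R) = (C + sqrt(C**2 + R**2))*(R - 1236/617) = (C + sqrt(C**2 + R**2))*(-1236/617 + R) = (-1236/617 + R)*(C + sqrt(C**2 + R**2)))
g(1129, -1595) - (b(33, 13) - 756)**2 = (-1236/617*1129 - 1236*sqrt(1129**2 + (-1595)**2)/617 + 1129*(-1595) - 1595*sqrt(1129**2 + (-1595)**2)) - (21 - 756)**2 = (-1395444/617 - 1236*sqrt(1274641 + 2544025)/617 - 1800755 - 1595*sqrt(1274641 + 2544025)) - 1*(-735)**2 = (-1395444/617 - 1236*sqrt(3818666)/617 - 1800755 - 1595*sqrt(3818666)) - 1*540225 = (-1112461279/617 - 985351*sqrt(3818666)/617) - 540225 = -1445780104/617 - 985351*sqrt(3818666)/617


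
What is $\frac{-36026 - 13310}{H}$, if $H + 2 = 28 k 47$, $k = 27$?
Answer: $- \frac{24668}{17765} \approx -1.3886$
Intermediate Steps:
$H = 35530$ ($H = -2 + 28 \cdot 27 \cdot 47 = -2 + 756 \cdot 47 = -2 + 35532 = 35530$)
$\frac{-36026 - 13310}{H} = \frac{-36026 - 13310}{35530} = \left(-49336\right) \frac{1}{35530} = - \frac{24668}{17765}$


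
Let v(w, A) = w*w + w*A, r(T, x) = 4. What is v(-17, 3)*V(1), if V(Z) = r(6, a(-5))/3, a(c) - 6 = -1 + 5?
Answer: 952/3 ≈ 317.33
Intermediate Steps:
a(c) = 10 (a(c) = 6 + (-1 + 5) = 6 + 4 = 10)
v(w, A) = w² + A*w
V(Z) = 4/3
v(-17, 3)*V(1) = -17*(3 - 17)*(4/3) = -17*(-14)*(4/3) = 238*(4/3) = 952/3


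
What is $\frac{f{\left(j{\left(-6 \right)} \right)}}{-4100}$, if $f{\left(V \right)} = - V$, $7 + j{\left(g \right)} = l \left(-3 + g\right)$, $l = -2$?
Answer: $\frac{11}{4100} \approx 0.0026829$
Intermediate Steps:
$j{\left(g \right)} = -1 - 2 g$ ($j{\left(g \right)} = -7 - 2 \left(-3 + g\right) = -7 - \left(-6 + 2 g\right) = -1 - 2 g$)
$\frac{f{\left(j{\left(-6 \right)} \right)}}{-4100} = \frac{\left(-1\right) \left(-1 - -12\right)}{-4100} = - (-1 + 12) \left(- \frac{1}{4100}\right) = \left(-1\right) 11 \left(- \frac{1}{4100}\right) = \left(-11\right) \left(- \frac{1}{4100}\right) = \frac{11}{4100}$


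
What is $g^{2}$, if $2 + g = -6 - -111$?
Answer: $10609$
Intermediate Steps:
$g = 103$ ($g = -2 - -105 = -2 + \left(-6 + 111\right) = -2 + 105 = 103$)
$g^{2} = 103^{2} = 10609$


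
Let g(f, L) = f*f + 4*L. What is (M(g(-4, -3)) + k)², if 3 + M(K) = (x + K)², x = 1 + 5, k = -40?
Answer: 3249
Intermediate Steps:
x = 6
g(f, L) = f² + 4*L
M(K) = -3 + (6 + K)²
(M(g(-4, -3)) + k)² = ((-3 + (6 + ((-4)² + 4*(-3)))²) - 40)² = ((-3 + (6 + (16 - 12))²) - 40)² = ((-3 + (6 + 4)²) - 40)² = ((-3 + 10²) - 40)² = ((-3 + 100) - 40)² = (97 - 40)² = 57² = 3249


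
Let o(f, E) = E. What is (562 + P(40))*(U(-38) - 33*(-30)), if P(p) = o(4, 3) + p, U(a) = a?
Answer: 575960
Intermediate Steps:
P(p) = 3 + p
(562 + P(40))*(U(-38) - 33*(-30)) = (562 + (3 + 40))*(-38 - 33*(-30)) = (562 + 43)*(-38 + 990) = 605*952 = 575960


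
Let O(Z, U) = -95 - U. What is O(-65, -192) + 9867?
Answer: 9964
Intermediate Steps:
O(-65, -192) + 9867 = (-95 - 1*(-192)) + 9867 = (-95 + 192) + 9867 = 97 + 9867 = 9964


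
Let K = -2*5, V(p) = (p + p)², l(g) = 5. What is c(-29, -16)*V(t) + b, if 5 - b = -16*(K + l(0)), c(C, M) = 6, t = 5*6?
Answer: 21525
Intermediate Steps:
t = 30
V(p) = 4*p² (V(p) = (2*p)² = 4*p²)
K = -10
b = -75 (b = 5 - (-16)*(-10 + 5) = 5 - (-16)*(-5) = 5 - 1*80 = 5 - 80 = -75)
c(-29, -16)*V(t) + b = 6*(4*30²) - 75 = 6*(4*900) - 75 = 6*3600 - 75 = 21600 - 75 = 21525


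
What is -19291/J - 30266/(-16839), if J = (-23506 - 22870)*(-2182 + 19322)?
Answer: 24058303355389/13385062452960 ≈ 1.7974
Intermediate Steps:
J = -794884640 (J = -46376*17140 = -794884640)
-19291/J - 30266/(-16839) = -19291/(-794884640) - 30266/(-16839) = -19291*(-1/794884640) - 30266*(-1/16839) = 19291/794884640 + 30266/16839 = 24058303355389/13385062452960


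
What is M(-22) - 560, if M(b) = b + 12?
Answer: -570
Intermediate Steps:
M(b) = 12 + b
M(-22) - 560 = (12 - 22) - 560 = -10 - 560 = -570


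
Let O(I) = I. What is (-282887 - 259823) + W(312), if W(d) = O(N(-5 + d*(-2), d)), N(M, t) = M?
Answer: -543339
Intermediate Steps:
W(d) = -5 - 2*d (W(d) = -5 + d*(-2) = -5 - 2*d)
(-282887 - 259823) + W(312) = (-282887 - 259823) + (-5 - 2*312) = -542710 + (-5 - 624) = -542710 - 629 = -543339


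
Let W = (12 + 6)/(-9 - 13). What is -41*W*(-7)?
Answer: -2583/11 ≈ -234.82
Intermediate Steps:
W = -9/11 (W = 18/(-22) = 18*(-1/22) = -9/11 ≈ -0.81818)
-41*W*(-7) = -41*(-9/11)*(-7) = (369/11)*(-7) = -2583/11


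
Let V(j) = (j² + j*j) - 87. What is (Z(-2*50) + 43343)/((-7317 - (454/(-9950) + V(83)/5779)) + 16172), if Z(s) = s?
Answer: 1243258952575/254519097983 ≈ 4.8847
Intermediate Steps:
V(j) = -87 + 2*j² (V(j) = (j² + j²) - 87 = 2*j² - 87 = -87 + 2*j²)
(Z(-2*50) + 43343)/((-7317 - (454/(-9950) + V(83)/5779)) + 16172) = (-2*50 + 43343)/((-7317 - (454/(-9950) + (-87 + 2*83²)/5779)) + 16172) = (-100 + 43343)/((-7317 - (454*(-1/9950) + (-87 + 2*6889)*(1/5779))) + 16172) = 43243/((-7317 - (-227/4975 + (-87 + 13778)*(1/5779))) + 16172) = 43243/((-7317 - (-227/4975 + 13691*(1/5779))) + 16172) = 43243/((-7317 - (-227/4975 + 13691/5779)) + 16172) = 43243/((-7317 - 1*66800892/28750525) + 16172) = 43243/((-7317 - 66800892/28750525) + 16172) = 43243/(-210434392317/28750525 + 16172) = 43243/(254519097983/28750525) = 43243*(28750525/254519097983) = 1243258952575/254519097983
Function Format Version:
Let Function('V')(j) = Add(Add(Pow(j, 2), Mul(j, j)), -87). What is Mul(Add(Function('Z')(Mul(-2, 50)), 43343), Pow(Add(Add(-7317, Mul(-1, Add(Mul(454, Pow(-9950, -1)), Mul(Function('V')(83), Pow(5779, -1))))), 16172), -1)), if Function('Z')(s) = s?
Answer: Rational(1243258952575, 254519097983) ≈ 4.8847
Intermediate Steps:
Function('V')(j) = Add(-87, Mul(2, Pow(j, 2))) (Function('V')(j) = Add(Add(Pow(j, 2), Pow(j, 2)), -87) = Add(Mul(2, Pow(j, 2)), -87) = Add(-87, Mul(2, Pow(j, 2))))
Mul(Add(Function('Z')(Mul(-2, 50)), 43343), Pow(Add(Add(-7317, Mul(-1, Add(Mul(454, Pow(-9950, -1)), Mul(Function('V')(83), Pow(5779, -1))))), 16172), -1)) = Mul(Add(Mul(-2, 50), 43343), Pow(Add(Add(-7317, Mul(-1, Add(Mul(454, Pow(-9950, -1)), Mul(Add(-87, Mul(2, Pow(83, 2))), Pow(5779, -1))))), 16172), -1)) = Mul(Add(-100, 43343), Pow(Add(Add(-7317, Mul(-1, Add(Mul(454, Rational(-1, 9950)), Mul(Add(-87, Mul(2, 6889)), Rational(1, 5779))))), 16172), -1)) = Mul(43243, Pow(Add(Add(-7317, Mul(-1, Add(Rational(-227, 4975), Mul(Add(-87, 13778), Rational(1, 5779))))), 16172), -1)) = Mul(43243, Pow(Add(Add(-7317, Mul(-1, Add(Rational(-227, 4975), Mul(13691, Rational(1, 5779))))), 16172), -1)) = Mul(43243, Pow(Add(Add(-7317, Mul(-1, Add(Rational(-227, 4975), Rational(13691, 5779)))), 16172), -1)) = Mul(43243, Pow(Add(Add(-7317, Mul(-1, Rational(66800892, 28750525))), 16172), -1)) = Mul(43243, Pow(Add(Add(-7317, Rational(-66800892, 28750525)), 16172), -1)) = Mul(43243, Pow(Add(Rational(-210434392317, 28750525), 16172), -1)) = Mul(43243, Pow(Rational(254519097983, 28750525), -1)) = Mul(43243, Rational(28750525, 254519097983)) = Rational(1243258952575, 254519097983)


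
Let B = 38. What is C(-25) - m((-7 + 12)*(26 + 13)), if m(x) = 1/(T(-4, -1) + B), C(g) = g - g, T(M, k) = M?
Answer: -1/34 ≈ -0.029412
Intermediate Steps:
C(g) = 0
m(x) = 1/34 (m(x) = 1/(-4 + 38) = 1/34)
C(-25) - m((-7 + 12)*(26 + 13)) = 0 - 1*1/34 = 0 - 1/34 = -1/34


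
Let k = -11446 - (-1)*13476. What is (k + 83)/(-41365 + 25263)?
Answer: -2113/16102 ≈ -0.13123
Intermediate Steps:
k = 2030 (k = -11446 - 1*(-13476) = -11446 + 13476 = 2030)
(k + 83)/(-41365 + 25263) = (2030 + 83)/(-41365 + 25263) = 2113/(-16102) = 2113*(-1/16102) = -2113/16102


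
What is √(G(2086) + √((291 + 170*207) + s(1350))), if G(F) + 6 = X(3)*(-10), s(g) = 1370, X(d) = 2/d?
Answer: √(-114 + 9*√36851)/3 ≈ 13.390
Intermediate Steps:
G(F) = -38/3 (G(F) = -6 + (2/3)*(-10) = -6 + (2*(⅓))*(-10) = -6 + (⅔)*(-10) = -6 - 20/3 = -38/3)
√(G(2086) + √((291 + 170*207) + s(1350))) = √(-38/3 + √((291 + 170*207) + 1370)) = √(-38/3 + √((291 + 35190) + 1370)) = √(-38/3 + √(35481 + 1370)) = √(-38/3 + √36851)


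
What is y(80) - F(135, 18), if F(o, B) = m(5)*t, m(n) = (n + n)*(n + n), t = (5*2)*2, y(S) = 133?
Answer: -1867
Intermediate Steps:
t = 20 (t = 10*2 = 20)
m(n) = 4*n**2 (m(n) = (2*n)*(2*n) = 4*n**2)
F(o, B) = 2000 (F(o, B) = (4*5**2)*20 = (4*25)*20 = 100*20 = 2000)
y(80) - F(135, 18) = 133 - 1*2000 = 133 - 2000 = -1867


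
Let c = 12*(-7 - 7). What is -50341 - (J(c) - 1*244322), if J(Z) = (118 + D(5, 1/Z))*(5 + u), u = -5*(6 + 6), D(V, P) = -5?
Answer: 200196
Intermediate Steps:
u = -60 (u = -5*12 = -60)
c = -168 (c = 12*(-14) = -168)
J(Z) = -6215 (J(Z) = (118 - 5)*(5 - 60) = 113*(-55) = -6215)
-50341 - (J(c) - 1*244322) = -50341 - (-6215 - 1*244322) = -50341 - (-6215 - 244322) = -50341 - 1*(-250537) = -50341 + 250537 = 200196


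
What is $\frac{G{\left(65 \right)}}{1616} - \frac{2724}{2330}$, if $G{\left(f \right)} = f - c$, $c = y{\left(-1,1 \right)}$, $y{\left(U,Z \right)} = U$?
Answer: $- \frac{1062051}{941320} \approx -1.1283$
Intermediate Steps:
$c = -1$
$G{\left(f \right)} = 1 + f$ ($G{\left(f \right)} = f - -1 = f + 1 = 1 + f$)
$\frac{G{\left(65 \right)}}{1616} - \frac{2724}{2330} = \frac{1 + 65}{1616} - \frac{2724}{2330} = 66 \cdot \frac{1}{1616} - \frac{1362}{1165} = \frac{33}{808} - \frac{1362}{1165} = - \frac{1062051}{941320}$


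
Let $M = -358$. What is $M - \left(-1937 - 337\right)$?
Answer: $1916$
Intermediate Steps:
$M - \left(-1937 - 337\right) = -358 - \left(-1937 - 337\right) = -358 - -2274 = -358 + 2274 = 1916$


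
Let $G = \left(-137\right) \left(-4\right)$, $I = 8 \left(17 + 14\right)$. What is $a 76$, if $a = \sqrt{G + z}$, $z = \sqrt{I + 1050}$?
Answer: $76 \sqrt{548 + \sqrt{1298}} \approx 1836.7$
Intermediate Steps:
$I = 248$ ($I = 8 \cdot 31 = 248$)
$z = \sqrt{1298}$ ($z = \sqrt{248 + 1050} = \sqrt{1298} \approx 36.028$)
$G = 548$
$a = \sqrt{548 + \sqrt{1298}} \approx 24.167$
$a 76 = \sqrt{548 + \sqrt{1298}} \cdot 76 = 76 \sqrt{548 + \sqrt{1298}}$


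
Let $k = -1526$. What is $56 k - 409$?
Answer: $-85865$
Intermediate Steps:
$56 k - 409 = 56 \left(-1526\right) - 409 = -85456 - 409 = -85865$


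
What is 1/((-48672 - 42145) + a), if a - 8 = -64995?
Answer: -1/155804 ≈ -6.4183e-6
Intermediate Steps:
a = -64987 (a = 8 - 64995 = -64987)
1/((-48672 - 42145) + a) = 1/((-48672 - 42145) - 64987) = 1/(-90817 - 64987) = 1/(-155804) = -1/155804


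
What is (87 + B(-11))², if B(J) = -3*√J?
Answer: 7470 - 522*I*√11 ≈ 7470.0 - 1731.3*I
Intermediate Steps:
(87 + B(-11))² = (87 - 3*I*√11)²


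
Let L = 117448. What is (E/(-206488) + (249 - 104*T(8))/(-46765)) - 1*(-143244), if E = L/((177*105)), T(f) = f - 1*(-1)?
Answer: 12126038571815332/84653020935 ≈ 1.4324e+5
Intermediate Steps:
T(f) = 1 + f (T(f) = f + 1 = 1 + f)
E = 117448/18585 (E = 117448/((177*105)) = 117448/18585 ≈ 6.3195)
(E/(-206488) + (249 - 104*T(8))/(-46765)) - 1*(-143244) = ((117448/18585)/(-206488) + (249 - 104*(1 + 8))/(-46765)) - 1*(-143244) = ((117448/18585)*(-1/206488) + (249 - 104*9)*(-1/46765)) + 143244 = (-277/9050895 + (249 - 936)*(-1/46765)) + 143244 = (-277/9050895 - 687*(-1/46765)) + 143244 = (-277/9050895 + 687/46765) + 143244 = 1241002192/84653020935 + 143244 = 12126038571815332/84653020935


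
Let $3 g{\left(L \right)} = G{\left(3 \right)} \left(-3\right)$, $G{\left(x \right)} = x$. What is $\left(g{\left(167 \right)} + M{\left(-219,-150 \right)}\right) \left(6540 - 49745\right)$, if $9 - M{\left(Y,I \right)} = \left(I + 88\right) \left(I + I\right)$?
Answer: $803353770$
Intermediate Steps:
$M{\left(Y,I \right)} = 9 - 2 I \left(88 + I\right)$ ($M{\left(Y,I \right)} = 9 - \left(I + 88\right) \left(I + I\right) = 9 - \left(88 + I\right) 2 I = 9 - 2 I \left(88 + I\right)$)
$g{\left(L \right)} = -3$ ($g{\left(L \right)} = \frac{3 \left(-3\right)}{3} = \frac{1}{3} \left(-9\right) = -3$)
$\left(g{\left(167 \right)} + M{\left(-219,-150 \right)}\right) \left(6540 - 49745\right) = \left(-3 - \left(-26409 + 45000\right)\right) \left(6540 - 49745\right) = \left(-3 + \left(9 + 26400 - 45000\right)\right) \left(-43205\right) = \left(-3 - 18591\right) \left(-43205\right) = \left(-18594\right) \left(-43205\right) = 803353770$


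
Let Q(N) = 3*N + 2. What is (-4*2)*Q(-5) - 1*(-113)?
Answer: 217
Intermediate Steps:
Q(N) = 2 + 3*N
(-4*2)*Q(-5) - 1*(-113) = (-4*2)*(2 + 3*(-5)) - 1*(-113) = -8*(2 - 15) + 113 = -8*(-13) + 113 = 104 + 113 = 217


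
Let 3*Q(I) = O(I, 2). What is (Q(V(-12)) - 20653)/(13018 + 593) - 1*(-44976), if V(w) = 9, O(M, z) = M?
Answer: 612147686/13611 ≈ 44975.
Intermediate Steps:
Q(I) = I/3
(Q(V(-12)) - 20653)/(13018 + 593) - 1*(-44976) = ((⅓)*9 - 20653)/(13018 + 593) - 1*(-44976) = (3 - 20653)/13611 + 44976 = -20650*1/13611 + 44976 = -20650/13611 + 44976 = 612147686/13611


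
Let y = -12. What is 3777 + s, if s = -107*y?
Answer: 5061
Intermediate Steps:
s = 1284 (s = -107*(-12) = 1284)
3777 + s = 3777 + 1284 = 5061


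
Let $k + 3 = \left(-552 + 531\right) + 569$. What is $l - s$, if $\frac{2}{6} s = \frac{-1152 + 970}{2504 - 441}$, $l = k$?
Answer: $\frac{1124881}{2063} \approx 545.26$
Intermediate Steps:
$k = 545$ ($k = -3 + \left(\left(-552 + 531\right) + 569\right) = -3 + \left(-21 + 569\right) = -3 + 548 = 545$)
$l = 545$
$s = - \frac{546}{2063}$ ($s = 3 \frac{-1152 + 970}{2504 - 441} = 3 \left(- \frac{182}{2063}\right) = - \frac{546}{2063} \approx -0.26466$)
$l - s = 545 - - \frac{546}{2063} = 545 + \frac{546}{2063} = \frac{1124881}{2063}$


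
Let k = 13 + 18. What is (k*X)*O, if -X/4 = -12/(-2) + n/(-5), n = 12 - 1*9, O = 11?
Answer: -36828/5 ≈ -7365.6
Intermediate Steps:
n = 3 (n = 12 - 9 = 3)
k = 31
X = -108/5 (X = -4*(-12/(-2) + 3/(-5)) = -4*(-12*(-½) + 3*(-⅕)) = -4*(6 - ⅗) = -4*27/5 = -108/5 ≈ -21.600)
(k*X)*O = (31*(-108/5))*11 = -3348/5*11 = -36828/5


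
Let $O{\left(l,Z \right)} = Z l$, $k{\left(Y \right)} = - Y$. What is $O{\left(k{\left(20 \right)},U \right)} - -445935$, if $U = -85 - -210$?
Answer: $443435$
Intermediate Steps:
$U = 125$ ($U = -85 + 210 = 125$)
$O{\left(k{\left(20 \right)},U \right)} - -445935 = 125 \left(\left(-1\right) 20\right) - -445935 = 125 \left(-20\right) + 445935 = -2500 + 445935 = 443435$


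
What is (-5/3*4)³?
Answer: -8000/27 ≈ -296.30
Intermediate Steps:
(-5/3*4)³ = (-20/3)³ = -8000/27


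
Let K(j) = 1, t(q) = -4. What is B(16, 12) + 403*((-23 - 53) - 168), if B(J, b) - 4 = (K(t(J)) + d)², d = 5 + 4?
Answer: -98228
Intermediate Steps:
d = 9
B(J, b) = 104 (B(J, b) = 4 + (1 + 9)² = 4 + 10² = 4 + 100 = 104)
B(16, 12) + 403*((-23 - 53) - 168) = 104 + 403*((-23 - 53) - 168) = 104 + 403*(-76 - 168) = 104 + 403*(-244) = 104 - 98332 = -98228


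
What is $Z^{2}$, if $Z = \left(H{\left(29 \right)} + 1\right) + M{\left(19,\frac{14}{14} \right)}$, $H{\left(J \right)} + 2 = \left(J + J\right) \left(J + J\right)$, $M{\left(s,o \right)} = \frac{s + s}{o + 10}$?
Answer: $\frac{1371294961}{121} \approx 1.1333 \cdot 10^{7}$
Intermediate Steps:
$M{\left(s,o \right)} = \frac{2 s}{10 + o}$
$H{\left(J \right)} = -2 + 4 J^{2}$ ($H{\left(J \right)} = -2 + \left(J + J\right) \left(J + J\right) = -2 + 2 J 2 J = -2 + 4 J^{2}$)
$Z = \frac{37031}{11}$ ($Z = \left(\left(-2 + 4 \cdot 29^{2}\right) + 1\right) + 2 \cdot 19 \frac{1}{10 + \frac{14}{14}} = \left(\left(-2 + 4 \cdot 841\right) + 1\right) + 2 \cdot 19 \frac{1}{10 + 14 \cdot \frac{1}{14}} = \left(\left(-2 + 3364\right) + 1\right) + 2 \cdot 19 \frac{1}{10 + 1} = \left(3362 + 1\right) + 2 \cdot 19 \cdot \frac{1}{11} = 3363 + 2 \cdot 19 \cdot \frac{1}{11} = 3363 + \frac{38}{11} = \frac{37031}{11} \approx 3366.5$)
$Z^{2} = \left(\frac{37031}{11}\right)^{2} = \frac{1371294961}{121}$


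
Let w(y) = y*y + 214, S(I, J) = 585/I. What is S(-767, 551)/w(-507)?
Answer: -45/15178517 ≈ -2.9647e-6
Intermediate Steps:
w(y) = 214 + y² (w(y) = y² + 214 = 214 + y²)
S(-767, 551)/w(-507) = (585/(-767))/(214 + (-507)²) = (585*(-1/767))/(214 + 257049) = -45/59/257263 = -45/59*1/257263 = -45/15178517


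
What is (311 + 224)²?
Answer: 286225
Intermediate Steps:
(311 + 224)² = 535² = 286225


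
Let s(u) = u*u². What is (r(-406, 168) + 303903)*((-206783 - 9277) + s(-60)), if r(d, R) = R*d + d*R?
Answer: -72364433220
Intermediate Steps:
r(d, R) = 2*R*d (r(d, R) = R*d + R*d = 2*R*d)
s(u) = u³
(r(-406, 168) + 303903)*((-206783 - 9277) + s(-60)) = (2*168*(-406) + 303903)*((-206783 - 9277) + (-60)³) = (-136416 + 303903)*(-216060 - 216000) = 167487*(-432060) = -72364433220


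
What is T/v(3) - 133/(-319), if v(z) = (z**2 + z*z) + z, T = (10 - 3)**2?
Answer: 2632/957 ≈ 2.7503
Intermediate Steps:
T = 49 (T = 7**2 = 49)
v(z) = z + 2*z**2 (v(z) = (z**2 + z**2) + z = 2*z**2 + z = z + 2*z**2)
T/v(3) - 133/(-319) = 49/((3*(1 + 2*3))) - 133/(-319) = 49/((3*(1 + 6))) - 133*(-1/319) = 49/((3*7)) + 133/319 = 49/21 + 133/319 = 49*(1/21) + 133/319 = 7/3 + 133/319 = 2632/957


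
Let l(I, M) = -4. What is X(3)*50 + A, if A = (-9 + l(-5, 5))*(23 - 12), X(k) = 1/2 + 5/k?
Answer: -104/3 ≈ -34.667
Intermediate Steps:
X(k) = ½ + 5/k (X(k) = 1*(½) + 5/k = ½ + 5/k)
A = -143 (A = (-9 - 4)*(23 - 12) = -13*11 = -143)
X(3)*50 + A = ((½)*(10 + 3)/3)*50 - 143 = ((½)*(⅓)*13)*50 - 143 = (13/6)*50 - 143 = 325/3 - 143 = -104/3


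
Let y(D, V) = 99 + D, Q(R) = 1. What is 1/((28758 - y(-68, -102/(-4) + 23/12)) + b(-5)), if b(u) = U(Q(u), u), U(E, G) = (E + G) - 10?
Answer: 1/28713 ≈ 3.4827e-5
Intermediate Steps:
U(E, G) = -10 + E + G
b(u) = -9 + u (b(u) = -10 + 1 + u = -9 + u)
1/((28758 - y(-68, -102/(-4) + 23/12)) + b(-5)) = 1/((28758 - (99 - 68)) + (-9 - 5)) = 1/((28758 - 1*31) - 14) = 1/((28758 - 31) - 14) = 1/(28727 - 14) = 1/28713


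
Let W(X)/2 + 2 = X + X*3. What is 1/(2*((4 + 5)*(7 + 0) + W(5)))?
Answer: 1/198 ≈ 0.0050505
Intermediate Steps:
W(X) = -4 + 8*X (W(X) = -4 + 2*(X + X*3) = -4 + 2*(X + 3*X) = -4 + 2*(4*X) = -4 + 8*X)
1/(2*((4 + 5)*(7 + 0) + W(5))) = 1/(2*((4 + 5)*(7 + 0) + (-4 + 8*5))) = 1/(2*(9*7 + (-4 + 40))) = 1/(2*(63 + 36)) = 1/(2*99) = 1/198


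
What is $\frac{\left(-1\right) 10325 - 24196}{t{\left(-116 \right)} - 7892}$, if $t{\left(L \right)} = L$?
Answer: $\frac{34521}{8008} \approx 4.3108$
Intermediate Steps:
$\frac{\left(-1\right) 10325 - 24196}{t{\left(-116 \right)} - 7892} = \frac{\left(-1\right) 10325 - 24196}{-116 - 7892} = \frac{-10325 - 24196}{-8008} = \left(-34521\right) \left(- \frac{1}{8008}\right) = \frac{34521}{8008}$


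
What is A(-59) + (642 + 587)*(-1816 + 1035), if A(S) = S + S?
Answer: -959967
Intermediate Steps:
A(S) = 2*S
A(-59) + (642 + 587)*(-1816 + 1035) = 2*(-59) + (642 + 587)*(-1816 + 1035) = -118 + 1229*(-781) = -118 - 959849 = -959967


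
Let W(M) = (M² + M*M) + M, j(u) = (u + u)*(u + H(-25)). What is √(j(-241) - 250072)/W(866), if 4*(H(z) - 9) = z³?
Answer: 3*√775362/3001556 ≈ 0.00088009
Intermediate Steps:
H(z) = 9 + z³/4
j(u) = 2*u*(-15589/4 + u) (j(u) = (u + u)*(u + (9 + (¼)*(-25)³)) = (2*u)*(u + (9 + (¼)*(-15625))) = (2*u)*(u + (9 - 15625/4)) = (2*u)*(u - 15589/4) = (2*u)*(-15589/4 + u) = 2*u*(-15589/4 + u))
W(M) = M + 2*M² (W(M) = (M² + M²) + M = 2*M² + M = M + 2*M²)
√(j(-241) - 250072)/W(866) = √((½)*(-241)*(-15589 + 4*(-241)) - 250072)/((866*(1 + 2*866))) = √((½)*(-241)*(-15589 - 964) - 250072)/((866*(1 + 1732))) = √((½)*(-241)*(-16553) - 250072)/((866*1733)) = √(3989273/2 - 250072)/1500778 = √(3489129/2)*(1/1500778) = (3*√775362/2)*(1/1500778) = 3*√775362/3001556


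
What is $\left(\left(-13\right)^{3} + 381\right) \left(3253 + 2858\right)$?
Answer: $-11097576$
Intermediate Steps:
$\left(\left(-13\right)^{3} + 381\right) \left(3253 + 2858\right) = \left(-2197 + 381\right) 6111 = \left(-1816\right) 6111 = -11097576$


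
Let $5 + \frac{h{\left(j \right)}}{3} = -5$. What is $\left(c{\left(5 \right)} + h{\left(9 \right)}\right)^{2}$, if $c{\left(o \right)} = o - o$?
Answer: $900$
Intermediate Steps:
$c{\left(o \right)} = 0$
$h{\left(j \right)} = -30$ ($h{\left(j \right)} = -15 + 3 \left(-5\right) = -15 - 15 = -30$)
$\left(c{\left(5 \right)} + h{\left(9 \right)}\right)^{2} = \left(0 - 30\right)^{2} = \left(-30\right)^{2} = 900$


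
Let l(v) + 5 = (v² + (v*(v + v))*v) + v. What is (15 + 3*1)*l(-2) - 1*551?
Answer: -893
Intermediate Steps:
l(v) = -5 + v + v² + 2*v³ (l(v) = -5 + ((v² + (v*(v + v))*v) + v) = -5 + ((v² + (v*(2*v))*v) + v) = -5 + ((v² + (2*v²)*v) + v) = -5 + ((v² + 2*v³) + v) = -5 + (v + v² + 2*v³) = -5 + v + v² + 2*v³)
(15 + 3*1)*l(-2) - 1*551 = (15 + 3*1)*(-5 - 2 + (-2)² + 2*(-2)³) - 1*551 = (15 + 3)*(-5 - 2 + 4 + 2*(-8)) - 551 = 18*(-5 - 2 + 4 - 16) - 551 = 18*(-19) - 551 = -342 - 551 = -893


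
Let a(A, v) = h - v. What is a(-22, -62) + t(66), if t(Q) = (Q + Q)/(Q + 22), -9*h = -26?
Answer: 1195/18 ≈ 66.389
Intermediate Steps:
h = 26/9 (h = -⅑*(-26) = 26/9 ≈ 2.8889)
a(A, v) = 26/9 - v
t(Q) = 2*Q/(22 + Q) (t(Q) = (2*Q)/(22 + Q) = 2*Q/(22 + Q))
a(-22, -62) + t(66) = (26/9 - 1*(-62)) + 2*66/(22 + 66) = (26/9 + 62) + 2*66/88 = 584/9 + 2*66*(1/88) = 584/9 + 3/2 = 1195/18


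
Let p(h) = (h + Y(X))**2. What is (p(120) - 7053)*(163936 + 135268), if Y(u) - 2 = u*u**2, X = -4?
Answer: -1103763556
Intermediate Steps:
Y(u) = 2 + u**3 (Y(u) = 2 + u*u**2 = 2 + u**3)
p(h) = (-62 + h)**2 (p(h) = (h + (2 + (-4)**3))**2 = (h + (2 - 64))**2 = (h - 62)**2 = (-62 + h)**2)
(p(120) - 7053)*(163936 + 135268) = ((-62 + 120)**2 - 7053)*(163936 + 135268) = (58**2 - 7053)*299204 = (3364 - 7053)*299204 = -3689*299204 = -1103763556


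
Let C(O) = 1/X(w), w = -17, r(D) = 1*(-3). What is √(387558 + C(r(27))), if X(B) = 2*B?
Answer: √448017014/34 ≈ 622.54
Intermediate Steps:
r(D) = -3
C(O) = -1/34 (C(O) = 1/(2*(-17)) = 1/(-34) = -1/34)
√(387558 + C(r(27))) = √(387558 - 1/34) = √(13176971/34) = √448017014/34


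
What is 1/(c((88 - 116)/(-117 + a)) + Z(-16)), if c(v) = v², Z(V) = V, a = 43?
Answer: -1369/21708 ≈ -0.063064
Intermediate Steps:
1/(c((88 - 116)/(-117 + a)) + Z(-16)) = 1/(((88 - 116)/(-117 + 43))² - 16) = 1/((-28/(-74))² - 16) = 1/((-28*(-1/74))² - 16) = 1/((14/37)² - 16) = 1/(196/1369 - 16) = 1/(-21708/1369) = -1369/21708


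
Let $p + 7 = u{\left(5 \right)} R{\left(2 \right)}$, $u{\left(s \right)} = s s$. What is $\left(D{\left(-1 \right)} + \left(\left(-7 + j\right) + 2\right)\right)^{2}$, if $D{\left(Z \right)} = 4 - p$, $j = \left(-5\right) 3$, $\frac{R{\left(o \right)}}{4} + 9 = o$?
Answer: $477481$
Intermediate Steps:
$R{\left(o \right)} = -36 + 4 o$
$u{\left(s \right)} = s^{2}$
$j = -15$
$p = -707$ ($p = -7 + 5^{2} \left(-36 + 4 \cdot 2\right) = -7 + 25 \left(-36 + 8\right) = -7 + 25 \left(-28\right) = -7 - 700 = -707$)
$D{\left(Z \right)} = 711$ ($D{\left(Z \right)} = 4 - -707 = 4 + 707 = 711$)
$\left(D{\left(-1 \right)} + \left(\left(-7 + j\right) + 2\right)\right)^{2} = \left(711 + \left(\left(-7 - 15\right) + 2\right)\right)^{2} = \left(711 + \left(-22 + 2\right)\right)^{2} = \left(711 - 20\right)^{2} = 691^{2} = 477481$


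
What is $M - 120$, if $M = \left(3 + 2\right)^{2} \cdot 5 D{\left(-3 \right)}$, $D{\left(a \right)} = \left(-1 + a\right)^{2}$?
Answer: $1880$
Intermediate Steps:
$M = 2000$ ($M = \left(3 + 2\right)^{2} \cdot 5 \left(-1 - 3\right)^{2} = 5^{2} \cdot 5 \left(-4\right)^{2} = 25 \cdot 5 \cdot 16 = 125 \cdot 16 = 2000$)
$M - 120 = 2000 - 120 = 1880$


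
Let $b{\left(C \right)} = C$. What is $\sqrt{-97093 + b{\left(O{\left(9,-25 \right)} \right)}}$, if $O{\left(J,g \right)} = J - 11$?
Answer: $i \sqrt{97095} \approx 311.6 i$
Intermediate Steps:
$O{\left(J,g \right)} = -11 + J$
$\sqrt{-97093 + b{\left(O{\left(9,-25 \right)} \right)}} = \sqrt{-97093 + \left(-11 + 9\right)} = \sqrt{-97093 - 2} = \sqrt{-97095} = i \sqrt{97095}$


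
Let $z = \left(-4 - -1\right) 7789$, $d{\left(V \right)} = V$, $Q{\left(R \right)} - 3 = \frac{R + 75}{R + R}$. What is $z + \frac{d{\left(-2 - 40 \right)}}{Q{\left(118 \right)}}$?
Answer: $- \frac{21063579}{901} \approx -23378.0$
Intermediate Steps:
$Q{\left(R \right)} = 3 + \frac{75 + R}{2 R}$ ($Q{\left(R \right)} = 3 + \frac{R + 75}{R + R} = 3 + \frac{75 + R}{2 R}$)
$z = -23367$ ($z = \left(-4 + 1\right) 7789 = \left(-3\right) 7789 = -23367$)
$z + \frac{d{\left(-2 - 40 \right)}}{Q{\left(118 \right)}} = -23367 + \frac{-2 - 40}{\frac{1}{2} \cdot \frac{1}{118} \left(75 + 7 \cdot 118\right)} = -23367 + \frac{-2 - 40}{\frac{1}{2} \cdot \frac{1}{118} \left(75 + 826\right)} = -23367 - \frac{42}{\frac{1}{2} \cdot \frac{1}{118} \cdot 901} = -23367 - \frac{42}{\frac{901}{236}} = -23367 - \frac{9912}{901} = - \frac{21063579}{901}$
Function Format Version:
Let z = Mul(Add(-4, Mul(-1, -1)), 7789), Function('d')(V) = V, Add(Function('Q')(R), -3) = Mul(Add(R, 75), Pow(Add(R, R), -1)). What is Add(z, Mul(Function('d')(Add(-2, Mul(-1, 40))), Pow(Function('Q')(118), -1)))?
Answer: Rational(-21063579, 901) ≈ -23378.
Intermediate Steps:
Function('Q')(R) = Add(3, Mul(Rational(1, 2), Pow(R, -1), Add(75, R))) (Function('Q')(R) = Add(3, Mul(Add(R, 75), Pow(Add(R, R), -1))) = Add(3, Mul(Add(75, R), Pow(Mul(2, R), -1))) = Add(3, Mul(Add(75, R), Mul(Rational(1, 2), Pow(R, -1)))) = Add(3, Mul(Rational(1, 2), Pow(R, -1), Add(75, R))))
z = -23367 (z = Mul(Add(-4, 1), 7789) = Mul(-3, 7789) = -23367)
Add(z, Mul(Function('d')(Add(-2, Mul(-1, 40))), Pow(Function('Q')(118), -1))) = Add(-23367, Mul(Add(-2, Mul(-1, 40)), Pow(Mul(Rational(1, 2), Pow(118, -1), Add(75, Mul(7, 118))), -1))) = Add(-23367, Mul(Add(-2, -40), Pow(Mul(Rational(1, 2), Rational(1, 118), Add(75, 826)), -1))) = Add(-23367, Mul(-42, Pow(Mul(Rational(1, 2), Rational(1, 118), 901), -1))) = Add(-23367, Mul(-42, Pow(Rational(901, 236), -1))) = Add(-23367, Mul(-42, Rational(236, 901))) = Add(-23367, Rational(-9912, 901)) = Rational(-21063579, 901)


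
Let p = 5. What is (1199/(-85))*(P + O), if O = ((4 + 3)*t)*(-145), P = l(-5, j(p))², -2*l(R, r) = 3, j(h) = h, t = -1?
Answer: -4878731/340 ≈ -14349.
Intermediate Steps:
l(R, r) = -3/2 (l(R, r) = -½*3 = -3/2)
P = 9/4 (P = (-3/2)² = 9/4 ≈ 2.2500)
O = 1015 (O = ((4 + 3)*(-1))*(-145) = (7*(-1))*(-145) = -7*(-145) = 1015)
(1199/(-85))*(P + O) = (1199/(-85))*(9/4 + 1015) = (1199*(-1/85))*(4069/4) = -1199/85*4069/4 = -4878731/340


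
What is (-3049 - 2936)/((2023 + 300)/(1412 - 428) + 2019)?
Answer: -5889240/1989019 ≈ -2.9609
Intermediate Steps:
(-3049 - 2936)/((2023 + 300)/(1412 - 428) + 2019) = -5985/(2323/984 + 2019) = -5985/1989019/984 = -5985*984/1989019 = -5889240/1989019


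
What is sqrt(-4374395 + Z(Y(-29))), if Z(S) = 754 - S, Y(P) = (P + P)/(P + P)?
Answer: 7*I*sqrt(89258) ≈ 2091.3*I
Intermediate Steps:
Y(P) = 1 (Y(P) = (2*P)/((2*P)) = (2*P)*(1/(2*P)) = 1)
sqrt(-4374395 + Z(Y(-29))) = sqrt(-4374395 + (754 - 1*1)) = sqrt(-4374395 + (754 - 1)) = sqrt(-4374395 + 753) = sqrt(-4373642) = 7*I*sqrt(89258)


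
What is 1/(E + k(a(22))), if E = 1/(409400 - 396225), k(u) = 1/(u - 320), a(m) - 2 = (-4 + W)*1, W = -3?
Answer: -171275/514 ≈ -333.22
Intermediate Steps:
a(m) = -5 (a(m) = 2 + (-4 - 3)*1 = 2 - 7*1 = 2 - 7 = -5)
k(u) = 1/(-320 + u)
E = 1/13175 ≈ 7.5901e-5
1/(E + k(a(22))) = 1/(1/13175 + 1/(-320 - 5)) = 1/(1/13175 + 1/(-325)) = 1/(1/13175 - 1/325) = 1/(-514/171275) = -171275/514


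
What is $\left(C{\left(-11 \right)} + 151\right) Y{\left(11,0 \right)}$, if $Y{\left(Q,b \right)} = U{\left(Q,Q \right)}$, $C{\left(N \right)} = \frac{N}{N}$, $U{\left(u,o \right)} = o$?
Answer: $1672$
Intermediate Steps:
$C{\left(N \right)} = 1$
$Y{\left(Q,b \right)} = Q$
$\left(C{\left(-11 \right)} + 151\right) Y{\left(11,0 \right)} = \left(1 + 151\right) 11 = 152 \cdot 11 = 1672$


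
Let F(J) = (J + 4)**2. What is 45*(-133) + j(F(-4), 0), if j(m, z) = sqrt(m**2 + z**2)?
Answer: -5985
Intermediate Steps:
F(J) = (4 + J)**2
45*(-133) + j(F(-4), 0) = 45*(-133) + sqrt(((4 - 4)**2)**2 + 0**2) = -5985 + sqrt((0**2)**2 + 0) = -5985 + sqrt(0**2 + 0) = -5985 + sqrt(0 + 0) = -5985 + sqrt(0) = -5985 + 0 = -5985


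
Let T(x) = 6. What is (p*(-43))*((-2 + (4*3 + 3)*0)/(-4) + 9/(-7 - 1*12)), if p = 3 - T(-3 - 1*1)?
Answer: 129/38 ≈ 3.3947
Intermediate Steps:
p = -3 (p = 3 - 1*6 = 3 - 6 = -3)
(p*(-43))*((-2 + (4*3 + 3)*0)/(-4) + 9/(-7 - 1*12)) = (-3*(-43))*((-2 + (4*3 + 3)*0)/(-4) + 9/(-7 - 1*12)) = 129*((-2 + (12 + 3)*0)*(-¼) + 9/(-7 - 12)) = 129*((-2 + 15*0)*(-¼) + 9/(-19)) = 129*((-2 + 0)*(-¼) + 9*(-1/19)) = 129*(-2*(-¼) - 9/19) = 129*(½ - 9/19) = 129*(1/38) = 129/38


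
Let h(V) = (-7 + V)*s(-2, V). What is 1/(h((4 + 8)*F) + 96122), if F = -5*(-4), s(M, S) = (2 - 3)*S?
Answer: 1/40202 ≈ 2.4874e-5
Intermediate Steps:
s(M, S) = -S
F = 20
h(V) = -V*(-7 + V) (h(V) = (-7 + V)*(-V) = -V*(-7 + V))
1/(h((4 + 8)*F) + 96122) = 1/(((4 + 8)*20)*(7 - (4 + 8)*20) + 96122) = 1/((12*20)*(7 - 12*20) + 96122) = 1/(240*(7 - 1*240) + 96122) = 1/(240*(7 - 240) + 96122) = 1/(240*(-233) + 96122) = 1/(-55920 + 96122) = 1/40202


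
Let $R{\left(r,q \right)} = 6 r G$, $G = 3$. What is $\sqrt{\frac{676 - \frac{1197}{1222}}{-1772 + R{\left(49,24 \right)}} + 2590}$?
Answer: $\frac{\sqrt{30626332465235}}{108758} \approx 50.885$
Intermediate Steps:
$R{\left(r,q \right)} = 18 r$ ($R{\left(r,q \right)} = 6 r 3 = 18 r$)
$\sqrt{\frac{676 - \frac{1197}{1222}}{-1772 + R{\left(49,24 \right)}} + 2590} = \sqrt{\frac{676 - \frac{1197}{1222}}{-1772 + 18 \cdot 49} + 2590} = \sqrt{\frac{676 - \frac{1197}{1222}}{-1772 + 882} + 2590} = \sqrt{\frac{676 - \frac{1197}{1222}}{-890} + 2590} = \sqrt{\frac{824875}{1222} \left(- \frac{1}{890}\right) + 2590} = \sqrt{- \frac{164975}{217516} + 2590} = \sqrt{\frac{563201465}{217516}} = \frac{\sqrt{30626332465235}}{108758}$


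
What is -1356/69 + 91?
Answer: 1641/23 ≈ 71.348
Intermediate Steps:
-1356/69 + 91 = -12*113/69 + 91 = -452/23 + 91 = 1641/23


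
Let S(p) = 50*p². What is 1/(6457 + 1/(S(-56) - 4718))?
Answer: 152082/981993475 ≈ 0.00015487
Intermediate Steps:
1/(6457 + 1/(S(-56) - 4718)) = 1/(6457 + 1/(50*(-56)² - 4718)) = 1/(6457 + 1/(50*3136 - 4718)) = 1/(6457 + 1/(156800 - 4718)) = 1/(6457 + 1/152082) = 1/(981993475/152082) = 152082/981993475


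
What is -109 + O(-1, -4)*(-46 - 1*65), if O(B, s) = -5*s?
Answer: -2329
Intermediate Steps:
-109 + O(-1, -4)*(-46 - 1*65) = -109 + (-5*(-4))*(-46 - 1*65) = -109 + 20*(-46 - 65) = -109 + 20*(-111) = -109 - 2220 = -2329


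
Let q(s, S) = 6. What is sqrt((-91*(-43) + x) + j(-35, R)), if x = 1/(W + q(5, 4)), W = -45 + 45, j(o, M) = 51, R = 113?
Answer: sqrt(142710)/6 ≈ 62.962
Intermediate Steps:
W = 0
x = 1/6 (x = 1/(0 + 6) = 1/6 ≈ 0.16667)
sqrt((-91*(-43) + x) + j(-35, R)) = sqrt((-91*(-43) + 1/6) + 51) = sqrt((3913 + 1/6) + 51) = sqrt(23479/6 + 51) = sqrt(23785/6) = sqrt(142710)/6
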